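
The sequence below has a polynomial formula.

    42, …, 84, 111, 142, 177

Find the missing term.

61

Using the last 4 terms:
Δ: 27, 31, 35
Δ²: 4, 4
Constant second difference = 4.
Extend backward: 27 − 4 = 23;  84 − 23 = 61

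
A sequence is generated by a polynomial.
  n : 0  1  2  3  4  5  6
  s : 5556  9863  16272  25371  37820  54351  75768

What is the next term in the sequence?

102947

First differences: 4307, 6409, 9099, 12449, 16531, 21417
Second differences: 2102, 2690, 3350, 4082, 4886
Third differences: 588, 660, 732, 804
Fourth differences: 72, 72, 72
Constant fourth difference = 72, so extend:
804 + 72 = 876;  4886 + 876 = 5762;  21417 + 5762 = 27179;  75768 + 27179 = 102947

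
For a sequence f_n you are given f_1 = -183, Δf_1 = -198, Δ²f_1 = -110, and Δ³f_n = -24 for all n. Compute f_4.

Build the table forward from the leading diagonal:
D3: -24, -24, -24, -24
D2: -110, -134, -158, -182
D1: -198, -308, -442, -600
f: -183, -381, -689, -1131

-1131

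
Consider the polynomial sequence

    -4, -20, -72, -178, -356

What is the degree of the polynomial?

3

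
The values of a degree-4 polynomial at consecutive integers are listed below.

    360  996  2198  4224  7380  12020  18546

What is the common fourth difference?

D1: 636, 1202, 2026, 3156, 4640, 6526
D2: 566, 824, 1130, 1484, 1886
D3: 258, 306, 354, 402
D4: 48, 48, 48

48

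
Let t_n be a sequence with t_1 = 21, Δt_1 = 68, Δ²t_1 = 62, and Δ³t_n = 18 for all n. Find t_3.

219

Build the table forward from the leading diagonal:
Third differences: 18, 18, 18
Second differences: 62, 80, 98
First differences: 68, 130, 210
t: 21, 89, 219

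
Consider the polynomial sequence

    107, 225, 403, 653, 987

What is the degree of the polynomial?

First differences: 118, 178, 250, 334
Second differences: 60, 72, 84
Third differences: 12, 12
The third differences are constant, so the polynomial has degree 3.

3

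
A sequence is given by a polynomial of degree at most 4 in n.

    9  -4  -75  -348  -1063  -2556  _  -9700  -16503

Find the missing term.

Using the first 6 terms:
First differences: -13  -71  -273  -715  -1493
Second differences: -58  -202  -442  -778
Third differences: -144  -240  -336
Fourth differences: -96  -96
Constant fourth difference = -96.
Extend forward: -336 − 96 = -432;  -778 − 432 = -1210;  -1493 − 1210 = -2703;  -2556 − 2703 = -5259

-5259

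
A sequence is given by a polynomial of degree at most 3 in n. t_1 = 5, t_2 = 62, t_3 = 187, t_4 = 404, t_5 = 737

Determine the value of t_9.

3709

Δ: 57, 125, 217, 333
Δ²: 68, 92, 116
Δ³: 24, 24
The third differences are constant (24).
116 + 24 = 140;  333 + 140 = 473;  737 + 473 = 1210
140 + 24 = 164;  473 + 164 = 637;  1210 + 637 = 1847
164 + 24 = 188;  637 + 188 = 825;  1847 + 825 = 2672
188 + 24 = 212;  825 + 212 = 1037;  2672 + 1037 = 3709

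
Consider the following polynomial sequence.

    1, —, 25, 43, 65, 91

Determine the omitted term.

Using the last 4 terms:
18  22  26
4  4
Constant second difference = 4.
Extend backward: 18 − 4 = 14;  25 − 14 = 11

11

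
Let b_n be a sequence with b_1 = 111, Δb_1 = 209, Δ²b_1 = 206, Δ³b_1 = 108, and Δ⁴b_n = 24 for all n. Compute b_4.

1464

Build the table forward from the leading diagonal:
Δ⁴: 24, 24, 24, 24
Δ³: 108, 132, 156, 180
Δ²: 206, 314, 446, 602
Δ: 209, 415, 729, 1175
b: 111, 320, 735, 1464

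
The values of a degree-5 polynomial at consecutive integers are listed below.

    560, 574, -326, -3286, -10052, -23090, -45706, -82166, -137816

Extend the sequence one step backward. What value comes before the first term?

Δ: 14, -900, -2960, -6766, -13038, -22616, -36460, -55650
Δ²: -914, -2060, -3806, -6272, -9578, -13844, -19190
Δ³: -1146, -1746, -2466, -3306, -4266, -5346
Δ⁴: -600, -720, -840, -960, -1080
Δ⁵: -120, -120, -120, -120
The fifth differences are constant at -120.
Work back: -600 + 120 = -480;  -1146 + 480 = -666;  -914 + 666 = -248;  14 + 248 = 262;  560 − 262 = 298

298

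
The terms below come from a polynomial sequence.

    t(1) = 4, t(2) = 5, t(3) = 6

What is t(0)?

3

First differences: 1  1
The first differences are constant at 1.
Work back: 4 − 1 = 3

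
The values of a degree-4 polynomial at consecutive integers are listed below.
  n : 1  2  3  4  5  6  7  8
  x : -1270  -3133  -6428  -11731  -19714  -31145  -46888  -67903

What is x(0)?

-359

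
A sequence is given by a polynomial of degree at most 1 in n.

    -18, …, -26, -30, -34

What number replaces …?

Using the last 3 terms:
D1: -4  -4
Constant first difference = -4.
Extend backward: -26 + 4 = -22

-22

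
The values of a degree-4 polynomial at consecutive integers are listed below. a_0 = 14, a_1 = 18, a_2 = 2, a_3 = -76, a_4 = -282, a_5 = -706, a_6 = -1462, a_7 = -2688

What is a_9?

-7222

4 , -16 , -78 , -206 , -424 , -756 , -1226
-20 , -62 , -128 , -218 , -332 , -470
-42 , -66 , -90 , -114 , -138
-24 , -24 , -24 , -24
The fourth differences are constant (-24).
-138 − 24 = -162;  -470 − 162 = -632;  -1226 − 632 = -1858;  -2688 − 1858 = -4546
-162 − 24 = -186;  -632 − 186 = -818;  -1858 − 818 = -2676;  -4546 − 2676 = -7222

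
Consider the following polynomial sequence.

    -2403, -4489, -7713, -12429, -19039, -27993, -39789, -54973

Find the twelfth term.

-162189

D1: -2086, -3224, -4716, -6610, -8954, -11796, -15184
D2: -1138, -1492, -1894, -2344, -2842, -3388
D3: -354, -402, -450, -498, -546
D4: -48, -48, -48, -48
The fourth differences are constant (-48).
-546 − 48 = -594;  -3388 − 594 = -3982;  -15184 − 3982 = -19166;  -54973 − 19166 = -74139
-594 − 48 = -642;  -3982 − 642 = -4624;  -19166 − 4624 = -23790;  -74139 − 23790 = -97929
-642 − 48 = -690;  -4624 − 690 = -5314;  -23790 − 5314 = -29104;  -97929 − 29104 = -127033
-690 − 48 = -738;  -5314 − 738 = -6052;  -29104 − 6052 = -35156;  -127033 − 35156 = -162189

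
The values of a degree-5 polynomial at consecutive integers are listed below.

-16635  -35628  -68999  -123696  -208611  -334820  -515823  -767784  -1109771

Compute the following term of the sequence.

-1563996

-18993 , -33371 , -54697 , -84915 , -126209 , -181003 , -251961 , -341987
-14378 , -21326 , -30218 , -41294 , -54794 , -70958 , -90026
-6948 , -8892 , -11076 , -13500 , -16164 , -19068
-1944 , -2184 , -2424 , -2664 , -2904
-240 , -240 , -240 , -240
The fifth differences are constant (-240).
-2904 − 240 = -3144;  -19068 − 3144 = -22212;  -90026 − 22212 = -112238;  -341987 − 112238 = -454225;  -1109771 − 454225 = -1563996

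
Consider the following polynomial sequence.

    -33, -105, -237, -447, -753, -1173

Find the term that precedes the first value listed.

-3

Δ: -72  -132  -210  -306  -420
Δ²: -60  -78  -96  -114
Δ³: -18  -18  -18
The third differences are constant at -18.
Work back: -60 + 18 = -42;  -72 + 42 = -30;  -33 + 30 = -3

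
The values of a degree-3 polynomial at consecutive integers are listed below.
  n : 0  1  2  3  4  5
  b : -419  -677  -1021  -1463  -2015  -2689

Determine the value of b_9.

D1: -258, -344, -442, -552, -674
D2: -86, -98, -110, -122
D3: -12, -12, -12
Third differences constant at -12.
-122 − 12 = -134;  -674 − 134 = -808;  -2689 − 808 = -3497
-134 − 12 = -146;  -808 − 146 = -954;  -3497 − 954 = -4451
-146 − 12 = -158;  -954 − 158 = -1112;  -4451 − 1112 = -5563
-158 − 12 = -170;  -1112 − 170 = -1282;  -5563 − 1282 = -6845

-6845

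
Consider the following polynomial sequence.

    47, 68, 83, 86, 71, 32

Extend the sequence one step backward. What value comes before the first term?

D1: 21  15  3  -15  -39
D2: -6  -12  -18  -24
D3: -6  -6  -6
The third differences are constant at -6.
Work back: -6 + 6 = 0;  21 + 0 = 21;  47 − 21 = 26

26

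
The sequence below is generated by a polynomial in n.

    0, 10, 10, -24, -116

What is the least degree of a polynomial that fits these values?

10, 0, -34, -92
-10, -34, -58
-24, -24
The third differences are constant, so the polynomial has degree 3.

3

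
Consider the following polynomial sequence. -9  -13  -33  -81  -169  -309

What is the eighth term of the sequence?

-793

First differences: -4  -20  -48  -88  -140
Second differences: -16  -28  -40  -52
Third differences: -12  -12  -12
Constant third difference = -12, so extend:
-52 − 12 = -64;  -140 − 64 = -204;  -309 − 204 = -513
-64 − 12 = -76;  -204 − 76 = -280;  -513 − 280 = -793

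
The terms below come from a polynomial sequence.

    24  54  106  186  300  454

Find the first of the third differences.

6

First differences: 30, 52, 80, 114, 154
Second differences: 22, 28, 34, 40
Third differences: 6, 6, 6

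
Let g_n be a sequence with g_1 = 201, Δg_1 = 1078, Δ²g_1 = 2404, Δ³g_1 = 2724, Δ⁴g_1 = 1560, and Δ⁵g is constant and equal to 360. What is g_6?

65031

Build the table forward from the leading diagonal:
D5: 360, 360, 360, 360, 360, 360
D4: 1560, 1920, 2280, 2640, 3000, 3360
D3: 2724, 4284, 6204, 8484, 11124, 14124
D2: 2404, 5128, 9412, 15616, 24100, 35224
D1: 1078, 3482, 8610, 18022, 33638, 57738
g: 201, 1279, 4761, 13371, 31393, 65031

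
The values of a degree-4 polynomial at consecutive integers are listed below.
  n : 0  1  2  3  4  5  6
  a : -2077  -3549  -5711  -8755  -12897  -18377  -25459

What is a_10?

-75927

Δ: -1472  -2162  -3044  -4142  -5480  -7082
Δ²: -690  -882  -1098  -1338  -1602
Δ³: -192  -216  -240  -264
Δ⁴: -24  -24  -24
The fourth differences are constant (-24).
-264 − 24 = -288;  -1602 − 288 = -1890;  -7082 − 1890 = -8972;  -25459 − 8972 = -34431
-288 − 24 = -312;  -1890 − 312 = -2202;  -8972 − 2202 = -11174;  -34431 − 11174 = -45605
-312 − 24 = -336;  -2202 − 336 = -2538;  -11174 − 2538 = -13712;  -45605 − 13712 = -59317
-336 − 24 = -360;  -2538 − 360 = -2898;  -13712 − 2898 = -16610;  -59317 − 16610 = -75927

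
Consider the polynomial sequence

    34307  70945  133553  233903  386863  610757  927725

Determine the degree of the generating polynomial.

36638, 62608, 100350, 152960, 223894, 316968
25970, 37742, 52610, 70934, 93074
11772, 14868, 18324, 22140
3096, 3456, 3816
360, 360
The fifth differences are constant, so the polynomial has degree 5.

5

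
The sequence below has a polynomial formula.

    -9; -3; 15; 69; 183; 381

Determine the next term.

Δ: 6 , 18 , 54 , 114 , 198
Δ²: 12 , 36 , 60 , 84
Δ³: 24 , 24 , 24
Third differences constant at 24.
84 + 24 = 108;  198 + 108 = 306;  381 + 306 = 687

687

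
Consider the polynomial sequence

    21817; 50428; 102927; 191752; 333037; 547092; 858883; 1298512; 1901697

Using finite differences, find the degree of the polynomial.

5

D1: 28611, 52499, 88825, 141285, 214055, 311791, 439629, 603185
D2: 23888, 36326, 52460, 72770, 97736, 127838, 163556
D3: 12438, 16134, 20310, 24966, 30102, 35718
D4: 3696, 4176, 4656, 5136, 5616
D5: 480, 480, 480, 480
The fifth differences are constant, so the polynomial has degree 5.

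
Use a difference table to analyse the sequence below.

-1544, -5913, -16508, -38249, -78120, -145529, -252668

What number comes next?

Δ: -4369, -10595, -21741, -39871, -67409, -107139
Δ²: -6226, -11146, -18130, -27538, -39730
Δ³: -4920, -6984, -9408, -12192
Δ⁴: -2064, -2424, -2784
Δ⁵: -360, -360
Fifth differences constant at -360.
-2784 − 360 = -3144;  -12192 − 3144 = -15336;  -39730 − 15336 = -55066;  -107139 − 55066 = -162205;  -252668 − 162205 = -414873

-414873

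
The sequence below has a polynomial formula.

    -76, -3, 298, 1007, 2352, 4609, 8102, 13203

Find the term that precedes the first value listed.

-53

73, 301, 709, 1345, 2257, 3493, 5101
228, 408, 636, 912, 1236, 1608
180, 228, 276, 324, 372
48, 48, 48, 48
The fourth differences are constant at 48.
Work back: 180 − 48 = 132;  228 − 132 = 96;  73 − 96 = -23;  -76 + 23 = -53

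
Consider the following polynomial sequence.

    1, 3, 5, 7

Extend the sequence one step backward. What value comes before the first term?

-1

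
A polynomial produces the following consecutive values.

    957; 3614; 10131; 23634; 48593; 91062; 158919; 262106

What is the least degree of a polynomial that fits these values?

5

First differences: 2657, 6517, 13503, 24959, 42469, 67857, 103187
Second differences: 3860, 6986, 11456, 17510, 25388, 35330
Third differences: 3126, 4470, 6054, 7878, 9942
Fourth differences: 1344, 1584, 1824, 2064
Fifth differences: 240, 240, 240
The fifth differences are constant, so the polynomial has degree 5.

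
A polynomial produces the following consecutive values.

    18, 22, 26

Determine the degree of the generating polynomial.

Δ: 4, 4
The first differences are constant, so the polynomial has degree 1.

1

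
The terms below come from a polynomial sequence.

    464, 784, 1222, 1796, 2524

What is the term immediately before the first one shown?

320  438  574  728
118  136  154
18  18
The third differences are constant at 18.
Work back: 118 − 18 = 100;  320 − 100 = 220;  464 − 220 = 244

244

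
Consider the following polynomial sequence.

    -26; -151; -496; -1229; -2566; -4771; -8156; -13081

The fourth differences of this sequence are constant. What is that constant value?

First differences: -125, -345, -733, -1337, -2205, -3385, -4925
Second differences: -220, -388, -604, -868, -1180, -1540
Third differences: -168, -216, -264, -312, -360
Fourth differences: -48, -48, -48, -48

-48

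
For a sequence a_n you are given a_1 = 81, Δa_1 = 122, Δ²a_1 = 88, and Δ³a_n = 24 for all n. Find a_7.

2613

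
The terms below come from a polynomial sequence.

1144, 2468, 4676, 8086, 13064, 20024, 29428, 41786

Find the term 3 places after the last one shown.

First differences: 1324 , 2208 , 3410 , 4978 , 6960 , 9404 , 12358
Second differences: 884 , 1202 , 1568 , 1982 , 2444 , 2954
Third differences: 318 , 366 , 414 , 462 , 510
Fourth differences: 48 , 48 , 48 , 48
Constant fourth difference = 48, so extend:
510 + 48 = 558;  2954 + 558 = 3512;  12358 + 3512 = 15870;  41786 + 15870 = 57656
558 + 48 = 606;  3512 + 606 = 4118;  15870 + 4118 = 19988;  57656 + 19988 = 77644
606 + 48 = 654;  4118 + 654 = 4772;  19988 + 4772 = 24760;  77644 + 24760 = 102404

102404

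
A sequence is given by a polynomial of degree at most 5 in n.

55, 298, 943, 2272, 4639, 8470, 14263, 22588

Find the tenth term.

49474

Δ: 243 , 645 , 1329 , 2367 , 3831 , 5793 , 8325
Δ²: 402 , 684 , 1038 , 1464 , 1962 , 2532
Δ³: 282 , 354 , 426 , 498 , 570
Δ⁴: 72 , 72 , 72 , 72
Fourth differences constant at 72.
570 + 72 = 642;  2532 + 642 = 3174;  8325 + 3174 = 11499;  22588 + 11499 = 34087
642 + 72 = 714;  3174 + 714 = 3888;  11499 + 3888 = 15387;  34087 + 15387 = 49474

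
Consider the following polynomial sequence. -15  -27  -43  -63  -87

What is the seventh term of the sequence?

-12 , -16 , -20 , -24
-4 , -4 , -4
Constant second difference = -4, so extend:
-24 − 4 = -28;  -87 − 28 = -115
-28 − 4 = -32;  -115 − 32 = -147

-147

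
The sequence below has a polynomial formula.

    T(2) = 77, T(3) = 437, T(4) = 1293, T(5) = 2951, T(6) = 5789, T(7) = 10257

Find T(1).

-21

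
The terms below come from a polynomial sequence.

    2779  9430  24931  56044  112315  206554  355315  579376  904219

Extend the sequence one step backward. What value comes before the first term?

520

D1: 6651, 15501, 31113, 56271, 94239, 148761, 224061, 324843
D2: 8850, 15612, 25158, 37968, 54522, 75300, 100782
D3: 6762, 9546, 12810, 16554, 20778, 25482
D4: 2784, 3264, 3744, 4224, 4704
D5: 480, 480, 480, 480
The fifth differences are constant at 480.
Work back: 2784 − 480 = 2304;  6762 − 2304 = 4458;  8850 − 4458 = 4392;  6651 − 4392 = 2259;  2779 − 2259 = 520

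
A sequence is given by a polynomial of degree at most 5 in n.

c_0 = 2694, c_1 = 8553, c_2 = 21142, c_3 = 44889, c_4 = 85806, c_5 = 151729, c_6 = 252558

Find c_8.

D1: 5859, 12589, 23747, 40917, 65923, 100829
D2: 6730, 11158, 17170, 25006, 34906
D3: 4428, 6012, 7836, 9900
D4: 1584, 1824, 2064
D5: 240, 240
Fifth differences constant at 240.
2064 + 240 = 2304;  9900 + 2304 = 12204;  34906 + 12204 = 47110;  100829 + 47110 = 147939;  252558 + 147939 = 400497
2304 + 240 = 2544;  12204 + 2544 = 14748;  47110 + 14748 = 61858;  147939 + 61858 = 209797;  400497 + 209797 = 610294

610294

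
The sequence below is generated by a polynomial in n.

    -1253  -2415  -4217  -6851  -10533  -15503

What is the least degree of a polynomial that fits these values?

First differences: -1162, -1802, -2634, -3682, -4970
Second differences: -640, -832, -1048, -1288
Third differences: -192, -216, -240
Fourth differences: -24, -24
The fourth differences are constant, so the polynomial has degree 4.

4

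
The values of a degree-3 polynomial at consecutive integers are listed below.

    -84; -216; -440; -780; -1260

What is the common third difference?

-24

First differences: -132, -224, -340, -480
Second differences: -92, -116, -140
Third differences: -24, -24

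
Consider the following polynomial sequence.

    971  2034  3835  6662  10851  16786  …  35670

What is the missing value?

24899

Using the first 6 terms:
D1: 1063  1801  2827  4189  5935
D2: 738  1026  1362  1746
D3: 288  336  384
D4: 48  48
Constant fourth difference = 48.
Extend forward: 384 + 48 = 432;  1746 + 432 = 2178;  5935 + 2178 = 8113;  16786 + 8113 = 24899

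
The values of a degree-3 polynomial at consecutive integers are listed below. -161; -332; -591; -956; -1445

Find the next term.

Δ: -171, -259, -365, -489
Δ²: -88, -106, -124
Δ³: -18, -18
The third differences are constant (-18).
-124 − 18 = -142;  -489 − 142 = -631;  -1445 − 631 = -2076

-2076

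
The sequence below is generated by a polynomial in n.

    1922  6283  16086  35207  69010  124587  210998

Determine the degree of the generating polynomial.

5

First differences: 4361, 9803, 19121, 33803, 55577, 86411
Second differences: 5442, 9318, 14682, 21774, 30834
Third differences: 3876, 5364, 7092, 9060
Fourth differences: 1488, 1728, 1968
Fifth differences: 240, 240
The fifth differences are constant, so the polynomial has degree 5.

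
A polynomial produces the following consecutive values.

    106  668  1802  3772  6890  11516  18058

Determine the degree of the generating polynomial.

562, 1134, 1970, 3118, 4626, 6542
572, 836, 1148, 1508, 1916
264, 312, 360, 408
48, 48, 48
The fourth differences are constant, so the polynomial has degree 4.

4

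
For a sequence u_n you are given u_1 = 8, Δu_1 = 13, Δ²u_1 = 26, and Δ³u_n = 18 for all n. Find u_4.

Build the table forward from the leading diagonal:
D3: 18, 18, 18, 18
D2: 26, 44, 62, 80
D1: 13, 39, 83, 145
u: 8, 21, 60, 143

143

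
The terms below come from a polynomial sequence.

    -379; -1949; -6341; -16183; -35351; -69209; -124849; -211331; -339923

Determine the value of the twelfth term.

-1129199

-1570  -4392  -9842  -19168  -33858  -55640  -86482  -128592
-2822  -5450  -9326  -14690  -21782  -30842  -42110
-2628  -3876  -5364  -7092  -9060  -11268
-1248  -1488  -1728  -1968  -2208
-240  -240  -240  -240
The fifth differences are constant (-240).
-2208 − 240 = -2448;  -11268 − 2448 = -13716;  -42110 − 13716 = -55826;  -128592 − 55826 = -184418;  -339923 − 184418 = -524341
-2448 − 240 = -2688;  -13716 − 2688 = -16404;  -55826 − 16404 = -72230;  -184418 − 72230 = -256648;  -524341 − 256648 = -780989
-2688 − 240 = -2928;  -16404 − 2928 = -19332;  -72230 − 19332 = -91562;  -256648 − 91562 = -348210;  -780989 − 348210 = -1129199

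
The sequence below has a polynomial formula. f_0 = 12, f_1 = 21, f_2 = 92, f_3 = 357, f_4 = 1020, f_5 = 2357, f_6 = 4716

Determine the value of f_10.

33852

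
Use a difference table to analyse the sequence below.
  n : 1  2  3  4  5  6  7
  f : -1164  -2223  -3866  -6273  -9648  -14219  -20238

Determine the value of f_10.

First differences: -1059, -1643, -2407, -3375, -4571, -6019
Second differences: -584, -764, -968, -1196, -1448
Third differences: -180, -204, -228, -252
Fourth differences: -24, -24, -24
Constant fourth difference = -24, so extend:
-252 − 24 = -276;  -1448 − 276 = -1724;  -6019 − 1724 = -7743;  -20238 − 7743 = -27981
-276 − 24 = -300;  -1724 − 300 = -2024;  -7743 − 2024 = -9767;  -27981 − 9767 = -37748
-300 − 24 = -324;  -2024 − 324 = -2348;  -9767 − 2348 = -12115;  -37748 − 12115 = -49863

-49863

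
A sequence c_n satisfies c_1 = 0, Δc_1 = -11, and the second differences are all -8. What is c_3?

Build the table forward from the leading diagonal:
D2: -8  -8  -8
D1: -11  -19  -27
c: 0  -11  -30

-30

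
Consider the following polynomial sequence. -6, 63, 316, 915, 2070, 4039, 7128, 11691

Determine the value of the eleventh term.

69, 253, 599, 1155, 1969, 3089, 4563
184, 346, 556, 814, 1120, 1474
162, 210, 258, 306, 354
48, 48, 48, 48
Fourth differences constant at 48.
354 + 48 = 402;  1474 + 402 = 1876;  4563 + 1876 = 6439;  11691 + 6439 = 18130
402 + 48 = 450;  1876 + 450 = 2326;  6439 + 2326 = 8765;  18130 + 8765 = 26895
450 + 48 = 498;  2326 + 498 = 2824;  8765 + 2824 = 11589;  26895 + 11589 = 38484

38484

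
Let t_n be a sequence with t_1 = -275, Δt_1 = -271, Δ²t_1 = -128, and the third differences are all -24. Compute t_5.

-2223

Build the table forward from the leading diagonal:
Third differences: -24, -24, -24, -24, -24
Second differences: -128, -152, -176, -200, -224
First differences: -271, -399, -551, -727, -927
t: -275, -546, -945, -1496, -2223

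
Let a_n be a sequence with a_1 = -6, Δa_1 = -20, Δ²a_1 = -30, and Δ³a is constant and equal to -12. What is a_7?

-816

Build the table forward from the leading diagonal:
D3: -12, -12, -12, -12, -12, -12, -12
D2: -30, -42, -54, -66, -78, -90, -102
D1: -20, -50, -92, -146, -212, -290, -380
a: -6, -26, -76, -168, -314, -526, -816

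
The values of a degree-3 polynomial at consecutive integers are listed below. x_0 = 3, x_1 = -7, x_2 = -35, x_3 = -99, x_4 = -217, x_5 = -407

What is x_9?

Δ: -10, -28, -64, -118, -190
Δ²: -18, -36, -54, -72
Δ³: -18, -18, -18
Constant third difference = -18, so extend:
-72 − 18 = -90;  -190 − 90 = -280;  -407 − 280 = -687
-90 − 18 = -108;  -280 − 108 = -388;  -687 − 388 = -1075
-108 − 18 = -126;  -388 − 126 = -514;  -1075 − 514 = -1589
-126 − 18 = -144;  -514 − 144 = -658;  -1589 − 658 = -2247

-2247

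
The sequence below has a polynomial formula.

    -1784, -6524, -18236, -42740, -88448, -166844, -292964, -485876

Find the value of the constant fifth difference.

Δ: -4740, -11712, -24504, -45708, -78396, -126120, -192912
Δ²: -6972, -12792, -21204, -32688, -47724, -66792
Δ³: -5820, -8412, -11484, -15036, -19068
Δ⁴: -2592, -3072, -3552, -4032
Δ⁵: -480, -480, -480

-480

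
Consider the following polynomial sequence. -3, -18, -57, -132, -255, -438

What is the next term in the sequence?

D1: -15  -39  -75  -123  -183
D2: -24  -36  -48  -60
D3: -12  -12  -12
The third differences are constant (-12).
-60 − 12 = -72;  -183 − 72 = -255;  -438 − 255 = -693

-693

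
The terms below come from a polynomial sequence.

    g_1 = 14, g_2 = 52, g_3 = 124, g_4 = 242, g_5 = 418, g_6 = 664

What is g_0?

First differences: 38, 72, 118, 176, 246
Second differences: 34, 46, 58, 70
Third differences: 12, 12, 12
The third differences are constant at 12.
Work back: 34 − 12 = 22;  38 − 22 = 16;  14 − 16 = -2

-2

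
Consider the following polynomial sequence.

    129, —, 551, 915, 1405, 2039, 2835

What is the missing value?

Using the last 5 terms:
D1: 364, 490, 634, 796
D2: 126, 144, 162
D3: 18, 18
Constant third difference = 18.
Extend backward: 126 − 18 = 108;  364 − 108 = 256;  551 − 256 = 295

295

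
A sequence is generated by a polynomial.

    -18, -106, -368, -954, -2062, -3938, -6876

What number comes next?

-88, -262, -586, -1108, -1876, -2938
-174, -324, -522, -768, -1062
-150, -198, -246, -294
-48, -48, -48
Constant fourth difference = -48, so extend:
-294 − 48 = -342;  -1062 − 342 = -1404;  -2938 − 1404 = -4342;  -6876 − 4342 = -11218

-11218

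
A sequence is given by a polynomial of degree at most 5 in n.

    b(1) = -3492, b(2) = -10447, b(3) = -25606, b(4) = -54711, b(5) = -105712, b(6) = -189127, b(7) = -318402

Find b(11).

-1685662

Δ: -6955, -15159, -29105, -51001, -83415, -129275
Δ²: -8204, -13946, -21896, -32414, -45860
Δ³: -5742, -7950, -10518, -13446
Δ⁴: -2208, -2568, -2928
Δ⁵: -360, -360
Constant fifth difference = -360, so extend:
-2928 − 360 = -3288;  -13446 − 3288 = -16734;  -45860 − 16734 = -62594;  -129275 − 62594 = -191869;  -318402 − 191869 = -510271
-3288 − 360 = -3648;  -16734 − 3648 = -20382;  -62594 − 20382 = -82976;  -191869 − 82976 = -274845;  -510271 − 274845 = -785116
-3648 − 360 = -4008;  -20382 − 4008 = -24390;  -82976 − 24390 = -107366;  -274845 − 107366 = -382211;  -785116 − 382211 = -1167327
-4008 − 360 = -4368;  -24390 − 4368 = -28758;  -107366 − 28758 = -136124;  -382211 − 136124 = -518335;  -1167327 − 518335 = -1685662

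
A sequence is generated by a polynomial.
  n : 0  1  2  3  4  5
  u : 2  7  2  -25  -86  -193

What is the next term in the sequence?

-358

Δ: 5 , -5 , -27 , -61 , -107
Δ²: -10 , -22 , -34 , -46
Δ³: -12 , -12 , -12
Third differences constant at -12.
-46 − 12 = -58;  -107 − 58 = -165;  -193 − 165 = -358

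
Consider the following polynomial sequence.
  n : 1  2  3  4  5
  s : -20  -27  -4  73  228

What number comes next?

485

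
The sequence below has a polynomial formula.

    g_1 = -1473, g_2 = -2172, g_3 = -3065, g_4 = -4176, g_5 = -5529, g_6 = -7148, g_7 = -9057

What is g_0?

-699, -893, -1111, -1353, -1619, -1909
-194, -218, -242, -266, -290
-24, -24, -24, -24
The third differences are constant at -24.
Work back: -194 + 24 = -170;  -699 + 170 = -529;  -1473 + 529 = -944

-944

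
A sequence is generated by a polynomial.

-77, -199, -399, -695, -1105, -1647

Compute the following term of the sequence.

-2339

-122  -200  -296  -410  -542
-78  -96  -114  -132
-18  -18  -18
Third differences constant at -18.
-132 − 18 = -150;  -542 − 150 = -692;  -1647 − 692 = -2339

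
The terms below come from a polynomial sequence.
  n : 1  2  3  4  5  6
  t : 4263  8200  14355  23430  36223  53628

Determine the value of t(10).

190608

D1: 3937 , 6155 , 9075 , 12793 , 17405
D2: 2218 , 2920 , 3718 , 4612
D3: 702 , 798 , 894
D4: 96 , 96
Constant fourth difference = 96, so extend:
894 + 96 = 990;  4612 + 990 = 5602;  17405 + 5602 = 23007;  53628 + 23007 = 76635
990 + 96 = 1086;  5602 + 1086 = 6688;  23007 + 6688 = 29695;  76635 + 29695 = 106330
1086 + 96 = 1182;  6688 + 1182 = 7870;  29695 + 7870 = 37565;  106330 + 37565 = 143895
1182 + 96 = 1278;  7870 + 1278 = 9148;  37565 + 9148 = 46713;  143895 + 46713 = 190608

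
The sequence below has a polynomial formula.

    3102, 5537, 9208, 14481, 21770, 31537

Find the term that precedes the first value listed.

2435  3671  5273  7289  9767
1236  1602  2016  2478
366  414  462
48  48
The fourth differences are constant at 48.
Work back: 366 − 48 = 318;  1236 − 318 = 918;  2435 − 918 = 1517;  3102 − 1517 = 1585

1585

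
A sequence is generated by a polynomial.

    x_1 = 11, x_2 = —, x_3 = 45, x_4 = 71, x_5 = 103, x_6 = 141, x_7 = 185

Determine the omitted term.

25

Using the last 5 terms:
Δ: 26, 32, 38, 44
Δ²: 6, 6, 6
Constant second difference = 6.
Extend backward: 26 − 6 = 20;  45 − 20 = 25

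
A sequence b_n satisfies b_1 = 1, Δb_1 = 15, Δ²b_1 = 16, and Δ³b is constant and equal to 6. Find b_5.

Build the table forward from the leading diagonal:
D3: 6, 6, 6, 6, 6
D2: 16, 22, 28, 34, 40
D1: 15, 31, 53, 81, 115
b: 1, 16, 47, 100, 181

181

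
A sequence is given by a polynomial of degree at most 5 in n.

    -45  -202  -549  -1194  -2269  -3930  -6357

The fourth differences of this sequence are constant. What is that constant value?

-24

First differences: -157, -347, -645, -1075, -1661, -2427
Second differences: -190, -298, -430, -586, -766
Third differences: -108, -132, -156, -180
Fourth differences: -24, -24, -24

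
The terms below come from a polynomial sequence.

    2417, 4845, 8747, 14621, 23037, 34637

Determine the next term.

50135

Δ: 2428, 3902, 5874, 8416, 11600
Δ²: 1474, 1972, 2542, 3184
Δ³: 498, 570, 642
Δ⁴: 72, 72
The fourth differences are constant (72).
642 + 72 = 714;  3184 + 714 = 3898;  11600 + 3898 = 15498;  34637 + 15498 = 50135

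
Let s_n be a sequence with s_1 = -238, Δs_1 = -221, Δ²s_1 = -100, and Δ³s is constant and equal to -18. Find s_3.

Build the table forward from the leading diagonal:
Δ³: -18, -18, -18
Δ²: -100, -118, -136
Δ: -221, -321, -439
s: -238, -459, -780

-780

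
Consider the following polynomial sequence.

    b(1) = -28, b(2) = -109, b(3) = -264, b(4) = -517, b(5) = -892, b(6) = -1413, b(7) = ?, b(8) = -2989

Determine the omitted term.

-2104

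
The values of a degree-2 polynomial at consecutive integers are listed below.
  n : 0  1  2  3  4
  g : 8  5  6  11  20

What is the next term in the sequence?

33

D1: -3, 1, 5, 9
D2: 4, 4, 4
Constant second difference = 4, so extend:
9 + 4 = 13;  20 + 13 = 33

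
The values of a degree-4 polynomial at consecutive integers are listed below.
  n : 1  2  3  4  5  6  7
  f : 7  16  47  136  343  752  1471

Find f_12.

D1: 9, 31, 89, 207, 409, 719
D2: 22, 58, 118, 202, 310
D3: 36, 60, 84, 108
D4: 24, 24, 24
Fourth differences constant at 24.
108 + 24 = 132;  310 + 132 = 442;  719 + 442 = 1161;  1471 + 1161 = 2632
132 + 24 = 156;  442 + 156 = 598;  1161 + 598 = 1759;  2632 + 1759 = 4391
156 + 24 = 180;  598 + 180 = 778;  1759 + 778 = 2537;  4391 + 2537 = 6928
180 + 24 = 204;  778 + 204 = 982;  2537 + 982 = 3519;  6928 + 3519 = 10447
204 + 24 = 228;  982 + 228 = 1210;  3519 + 1210 = 4729;  10447 + 4729 = 15176

15176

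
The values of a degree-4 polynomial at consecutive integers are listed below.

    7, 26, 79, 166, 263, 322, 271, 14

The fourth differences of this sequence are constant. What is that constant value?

-24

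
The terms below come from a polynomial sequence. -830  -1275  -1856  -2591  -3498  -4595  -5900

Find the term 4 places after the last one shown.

-13560

D1: -445, -581, -735, -907, -1097, -1305
D2: -136, -154, -172, -190, -208
D3: -18, -18, -18, -18
Third differences constant at -18.
-208 − 18 = -226;  -1305 − 226 = -1531;  -5900 − 1531 = -7431
-226 − 18 = -244;  -1531 − 244 = -1775;  -7431 − 1775 = -9206
-244 − 18 = -262;  -1775 − 262 = -2037;  -9206 − 2037 = -11243
-262 − 18 = -280;  -2037 − 280 = -2317;  -11243 − 2317 = -13560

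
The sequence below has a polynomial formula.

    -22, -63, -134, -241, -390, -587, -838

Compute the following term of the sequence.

-1149

D1: -41, -71, -107, -149, -197, -251
D2: -30, -36, -42, -48, -54
D3: -6, -6, -6, -6
The third differences are constant (-6).
-54 − 6 = -60;  -251 − 60 = -311;  -838 − 311 = -1149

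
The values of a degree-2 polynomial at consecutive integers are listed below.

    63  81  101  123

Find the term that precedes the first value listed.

47

First differences: 18, 20, 22
Second differences: 2, 2
The second differences are constant at 2.
Work back: 18 − 2 = 16;  63 − 16 = 47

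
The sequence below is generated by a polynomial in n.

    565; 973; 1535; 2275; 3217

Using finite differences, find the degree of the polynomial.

Δ: 408, 562, 740, 942
Δ²: 154, 178, 202
Δ³: 24, 24
The third differences are constant, so the polynomial has degree 3.

3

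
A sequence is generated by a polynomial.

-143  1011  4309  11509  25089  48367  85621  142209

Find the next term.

Δ: 1154  3298  7200  13580  23278  37254  56588
Δ²: 2144  3902  6380  9698  13976  19334
Δ³: 1758  2478  3318  4278  5358
Δ⁴: 720  840  960  1080
Δ⁵: 120  120  120
The fifth differences are constant (120).
1080 + 120 = 1200;  5358 + 1200 = 6558;  19334 + 6558 = 25892;  56588 + 25892 = 82480;  142209 + 82480 = 224689

224689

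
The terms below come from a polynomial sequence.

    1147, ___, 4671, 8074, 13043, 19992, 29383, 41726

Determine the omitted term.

2468

Using the last 6 terms:
D1: 3403, 4969, 6949, 9391, 12343
D2: 1566, 1980, 2442, 2952
D3: 414, 462, 510
D4: 48, 48
Constant fourth difference = 48.
Extend backward: 414 − 48 = 366;  1566 − 366 = 1200;  3403 − 1200 = 2203;  4671 − 2203 = 2468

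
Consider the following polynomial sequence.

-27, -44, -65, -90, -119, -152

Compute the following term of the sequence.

First differences: -17, -21, -25, -29, -33
Second differences: -4, -4, -4, -4
Second differences constant at -4.
-33 − 4 = -37;  -152 − 37 = -189

-189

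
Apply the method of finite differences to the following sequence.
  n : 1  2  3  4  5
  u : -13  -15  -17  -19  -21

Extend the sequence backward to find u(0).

-11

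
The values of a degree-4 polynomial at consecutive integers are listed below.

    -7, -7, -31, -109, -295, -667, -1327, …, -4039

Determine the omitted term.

Using the first 7 terms:
First differences: 0, -24, -78, -186, -372, -660
Second differences: -24, -54, -108, -186, -288
Third differences: -30, -54, -78, -102
Fourth differences: -24, -24, -24
Constant fourth difference = -24.
Extend forward: -102 − 24 = -126;  -288 − 126 = -414;  -660 − 414 = -1074;  -1327 − 1074 = -2401

-2401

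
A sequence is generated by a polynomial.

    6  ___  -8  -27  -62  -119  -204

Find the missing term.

1

Using the last 5 terms:
First differences: -19, -35, -57, -85
Second differences: -16, -22, -28
Third differences: -6, -6
Constant third difference = -6.
Extend backward: -16 + 6 = -10;  -19 + 10 = -9;  -8 + 9 = 1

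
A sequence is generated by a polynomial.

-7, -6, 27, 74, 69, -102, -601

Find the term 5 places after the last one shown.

First differences: 1, 33, 47, -5, -171, -499
Second differences: 32, 14, -52, -166, -328
Third differences: -18, -66, -114, -162
Fourth differences: -48, -48, -48
Constant fourth difference = -48, so extend:
-162 − 48 = -210;  -328 − 210 = -538;  -499 − 538 = -1037;  -601 − 1037 = -1638
-210 − 48 = -258;  -538 − 258 = -796;  -1037 − 796 = -1833;  -1638 − 1833 = -3471
-258 − 48 = -306;  -796 − 306 = -1102;  -1833 − 1102 = -2935;  -3471 − 2935 = -6406
-306 − 48 = -354;  -1102 − 354 = -1456;  -2935 − 1456 = -4391;  -6406 − 4391 = -10797
-354 − 48 = -402;  -1456 − 402 = -1858;  -4391 − 1858 = -6249;  -10797 − 6249 = -17046

-17046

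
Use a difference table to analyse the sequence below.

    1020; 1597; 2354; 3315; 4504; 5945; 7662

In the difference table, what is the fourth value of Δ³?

D1: 577, 757, 961, 1189, 1441, 1717
D2: 180, 204, 228, 252, 276
D3: 24, 24, 24, 24

24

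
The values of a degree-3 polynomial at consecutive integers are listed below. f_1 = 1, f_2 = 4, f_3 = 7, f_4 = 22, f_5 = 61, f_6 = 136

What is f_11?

D1: 3 , 3 , 15 , 39 , 75
D2: 0 , 12 , 24 , 36
D3: 12 , 12 , 12
The third differences are constant (12).
36 + 12 = 48;  75 + 48 = 123;  136 + 123 = 259
48 + 12 = 60;  123 + 60 = 183;  259 + 183 = 442
60 + 12 = 72;  183 + 72 = 255;  442 + 255 = 697
72 + 12 = 84;  255 + 84 = 339;  697 + 339 = 1036
84 + 12 = 96;  339 + 96 = 435;  1036 + 435 = 1471

1471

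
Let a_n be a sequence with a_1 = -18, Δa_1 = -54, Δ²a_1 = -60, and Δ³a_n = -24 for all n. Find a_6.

-1128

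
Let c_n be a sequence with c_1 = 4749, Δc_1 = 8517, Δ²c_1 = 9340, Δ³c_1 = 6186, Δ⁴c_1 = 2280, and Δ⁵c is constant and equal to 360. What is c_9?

860581

Build the table forward from the leading diagonal:
D5: 360  360  360  360  360  360  360  360  360
D4: 2280  2640  3000  3360  3720  4080  4440  4800  5160
D3: 6186  8466  11106  14106  17466  21186  25266  29706  34506
D2: 9340  15526  23992  35098  49204  66670  87856  113122  142828
D1: 8517  17857  33383  57375  92473  141677  208347  296203  409325
c: 4749  13266  31123  64506  121881  214354  356031  564378  860581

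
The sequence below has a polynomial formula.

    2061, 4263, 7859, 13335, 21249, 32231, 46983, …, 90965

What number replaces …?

66279

Using the first 7 terms:
D1: 2202  3596  5476  7914  10982  14752
D2: 1394  1880  2438  3068  3770
D3: 486  558  630  702
D4: 72  72  72
Constant fourth difference = 72.
Extend forward: 702 + 72 = 774;  3770 + 774 = 4544;  14752 + 4544 = 19296;  46983 + 19296 = 66279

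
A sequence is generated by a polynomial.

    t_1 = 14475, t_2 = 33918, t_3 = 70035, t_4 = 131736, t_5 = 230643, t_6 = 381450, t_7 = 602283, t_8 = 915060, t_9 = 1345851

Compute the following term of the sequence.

First differences: 19443, 36117, 61701, 98907, 150807, 220833, 312777, 430791
Second differences: 16674, 25584, 37206, 51900, 70026, 91944, 118014
Third differences: 8910, 11622, 14694, 18126, 21918, 26070
Fourth differences: 2712, 3072, 3432, 3792, 4152
Fifth differences: 360, 360, 360, 360
Constant fifth difference = 360, so extend:
4152 + 360 = 4512;  26070 + 4512 = 30582;  118014 + 30582 = 148596;  430791 + 148596 = 579387;  1345851 + 579387 = 1925238

1925238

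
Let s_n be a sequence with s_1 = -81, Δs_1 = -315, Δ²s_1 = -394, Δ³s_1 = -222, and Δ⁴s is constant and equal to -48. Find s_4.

Build the table forward from the leading diagonal:
Δ⁴: -48, -48, -48, -48
Δ³: -222, -270, -318, -366
Δ²: -394, -616, -886, -1204
Δ: -315, -709, -1325, -2211
s: -81, -396, -1105, -2430

-2430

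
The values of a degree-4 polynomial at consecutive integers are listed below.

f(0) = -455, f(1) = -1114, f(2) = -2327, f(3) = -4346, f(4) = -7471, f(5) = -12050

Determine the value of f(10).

-72295

D1: -659, -1213, -2019, -3125, -4579
D2: -554, -806, -1106, -1454
D3: -252, -300, -348
D4: -48, -48
Fourth differences constant at -48.
-348 − 48 = -396;  -1454 − 396 = -1850;  -4579 − 1850 = -6429;  -12050 − 6429 = -18479
-396 − 48 = -444;  -1850 − 444 = -2294;  -6429 − 2294 = -8723;  -18479 − 8723 = -27202
-444 − 48 = -492;  -2294 − 492 = -2786;  -8723 − 2786 = -11509;  -27202 − 11509 = -38711
-492 − 48 = -540;  -2786 − 540 = -3326;  -11509 − 3326 = -14835;  -38711 − 14835 = -53546
-540 − 48 = -588;  -3326 − 588 = -3914;  -14835 − 3914 = -18749;  -53546 − 18749 = -72295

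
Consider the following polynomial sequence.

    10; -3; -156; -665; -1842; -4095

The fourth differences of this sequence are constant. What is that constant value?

-96

D1: -13, -153, -509, -1177, -2253
D2: -140, -356, -668, -1076
D3: -216, -312, -408
D4: -96, -96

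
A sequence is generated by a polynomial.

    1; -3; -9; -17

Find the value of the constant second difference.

D1: -4, -6, -8
D2: -2, -2

-2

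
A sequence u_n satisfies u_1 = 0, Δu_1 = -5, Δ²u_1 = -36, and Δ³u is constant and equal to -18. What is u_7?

-930

Build the table forward from the leading diagonal:
D3: -18, -18, -18, -18, -18, -18, -18
D2: -36, -54, -72, -90, -108, -126, -144
D1: -5, -41, -95, -167, -257, -365, -491
u: 0, -5, -46, -141, -308, -565, -930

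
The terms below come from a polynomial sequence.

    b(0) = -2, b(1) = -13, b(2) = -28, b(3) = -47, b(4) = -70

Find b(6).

-128

Δ: -11  -15  -19  -23
Δ²: -4  -4  -4
The second differences are constant (-4).
-23 − 4 = -27;  -70 − 27 = -97
-27 − 4 = -31;  -97 − 31 = -128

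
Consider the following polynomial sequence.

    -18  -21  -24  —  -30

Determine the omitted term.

-27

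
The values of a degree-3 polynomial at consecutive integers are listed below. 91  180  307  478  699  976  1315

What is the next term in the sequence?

1722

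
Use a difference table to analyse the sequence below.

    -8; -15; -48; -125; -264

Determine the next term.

First differences: -7, -33, -77, -139
Second differences: -26, -44, -62
Third differences: -18, -18
Third differences constant at -18.
-62 − 18 = -80;  -139 − 80 = -219;  -264 − 219 = -483

-483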